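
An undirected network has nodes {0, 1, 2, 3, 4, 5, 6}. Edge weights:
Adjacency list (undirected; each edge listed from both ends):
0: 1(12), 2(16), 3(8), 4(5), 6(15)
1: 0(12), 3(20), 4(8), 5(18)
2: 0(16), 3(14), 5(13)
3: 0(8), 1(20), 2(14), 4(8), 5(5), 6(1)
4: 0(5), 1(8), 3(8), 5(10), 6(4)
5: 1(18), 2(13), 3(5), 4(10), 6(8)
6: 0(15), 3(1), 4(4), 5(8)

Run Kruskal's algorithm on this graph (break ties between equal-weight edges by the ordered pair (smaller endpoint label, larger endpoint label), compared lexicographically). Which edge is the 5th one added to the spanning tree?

1-4

Kruskal's algorithm — process edges by increasing weight (ties by edge label):
3–6 (1): add — endpoints in different components.
4–6 (4): add — endpoints in different components.
0–4 (5): add — endpoints in different components.
3–5 (5): add — endpoints in different components.
0–3 (8): skip — 0 and 3 already connected.
1–4 (8): add — endpoints in different components.
3–4 (8): skip — 3 and 4 already connected.
5–6 (8): skip — 5 and 6 already connected.
4–5 (10): skip — 4 and 5 already connected.
0–1 (12): skip — 0 and 1 already connected.
2–5 (13): add — endpoints in different components.
The 5th edge added is 1–4.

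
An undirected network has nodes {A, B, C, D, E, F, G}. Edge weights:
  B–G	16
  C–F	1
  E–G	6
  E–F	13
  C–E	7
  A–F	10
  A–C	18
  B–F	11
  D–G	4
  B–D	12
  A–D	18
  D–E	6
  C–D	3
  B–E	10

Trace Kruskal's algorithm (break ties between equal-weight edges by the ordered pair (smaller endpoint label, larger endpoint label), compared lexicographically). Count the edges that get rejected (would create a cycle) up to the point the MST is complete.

2

Sort edges by weight, then run Kruskal:
C–F (1): add. Components now {A} {B} {C,F} {D} {E} {G}
C–D (3): add. Components now {A} {B} {C,D,F} {E} {G}
D–G (4): add. Components now {A} {B} {C,D,F,G} {E}
D–E (6): add. Components now {A} {B} {C,D,E,F,G}
E–G (6): skip — E and G already connected.
C–E (7): skip — C and E already connected.
A–F (10): add. Components now {A,C,D,E,F,G} {B}
B–E (10): add. Components now {A,B,C,D,E,F,G}
Edges rejected before the tree was complete: 2.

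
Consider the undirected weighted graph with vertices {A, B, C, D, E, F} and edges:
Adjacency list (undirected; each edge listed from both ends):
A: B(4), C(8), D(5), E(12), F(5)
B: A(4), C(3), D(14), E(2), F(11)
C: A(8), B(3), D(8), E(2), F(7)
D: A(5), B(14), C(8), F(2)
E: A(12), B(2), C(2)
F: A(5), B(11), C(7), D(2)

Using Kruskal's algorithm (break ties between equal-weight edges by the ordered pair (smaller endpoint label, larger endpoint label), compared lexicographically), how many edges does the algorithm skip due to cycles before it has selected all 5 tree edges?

1

Kruskal's algorithm — process edges by increasing weight (ties by edge label):
B E (2): add — endpoints in different components.
C E (2): add — endpoints in different components.
D F (2): add — endpoints in different components.
B C (3): skip — B and C already connected.
A B (4): add — endpoints in different components.
A D (5): add — endpoints in different components.
Edges rejected before the tree was complete: 1.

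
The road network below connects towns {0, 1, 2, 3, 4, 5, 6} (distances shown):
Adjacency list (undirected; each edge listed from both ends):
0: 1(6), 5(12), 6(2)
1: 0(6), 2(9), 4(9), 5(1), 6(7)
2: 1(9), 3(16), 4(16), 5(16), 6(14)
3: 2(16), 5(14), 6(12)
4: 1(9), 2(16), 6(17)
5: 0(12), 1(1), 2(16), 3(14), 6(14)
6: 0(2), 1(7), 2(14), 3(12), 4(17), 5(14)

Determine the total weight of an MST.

39

Kruskal: consider edges lightest-first.
1-5 (1): add — endpoints in different components.
0-6 (2): add — endpoints in different components.
0-1 (6): add — endpoints in different components.
1-6 (7): skip — 1 and 6 already connected.
1-2 (9): add — endpoints in different components.
1-4 (9): add — endpoints in different components.
0-5 (12): skip — 0 and 5 already connected.
3-6 (12): add — endpoints in different components.
MST edges: 1-5, 0-6, 0-1, 1-2, 1-4, 3-6; total weight 1+2+6+9+9+12 = 39.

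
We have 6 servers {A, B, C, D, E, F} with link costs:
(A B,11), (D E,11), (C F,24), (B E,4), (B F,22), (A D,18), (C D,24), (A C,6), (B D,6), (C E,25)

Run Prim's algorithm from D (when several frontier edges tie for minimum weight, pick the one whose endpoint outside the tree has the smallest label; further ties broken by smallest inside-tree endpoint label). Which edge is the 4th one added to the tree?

Grow the tree from D using Prim:
Step 1: cheapest edge leaving the tree is B D (6); add B.
Step 2: cheapest edge leaving the tree is B E (4); add E.
Step 3: cheapest edge leaving the tree is A B (11); add A.
Step 4: cheapest edge leaving the tree is A C (6); add C.
Step 5: cheapest edge leaving the tree is B F (22); add F.
The 4th edge added is A C.

A-C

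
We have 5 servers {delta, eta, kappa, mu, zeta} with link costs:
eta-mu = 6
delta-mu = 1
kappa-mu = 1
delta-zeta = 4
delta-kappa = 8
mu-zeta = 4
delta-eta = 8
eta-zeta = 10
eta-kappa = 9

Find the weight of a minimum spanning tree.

12

Sort edges by weight, then run Kruskal:
delta-mu (1): add. Components now {delta,mu} {kappa} {zeta} {eta}
kappa-mu (1): add. Components now {delta,kappa,mu} {zeta} {eta}
delta-zeta (4): add. Components now {delta,kappa,mu,zeta} {eta}
mu-zeta (4): skip — mu and zeta already connected.
eta-mu (6): add. Components now {delta,eta,kappa,mu,zeta}
MST edges: delta-mu, kappa-mu, delta-zeta, eta-mu; total weight 1+1+4+6 = 12.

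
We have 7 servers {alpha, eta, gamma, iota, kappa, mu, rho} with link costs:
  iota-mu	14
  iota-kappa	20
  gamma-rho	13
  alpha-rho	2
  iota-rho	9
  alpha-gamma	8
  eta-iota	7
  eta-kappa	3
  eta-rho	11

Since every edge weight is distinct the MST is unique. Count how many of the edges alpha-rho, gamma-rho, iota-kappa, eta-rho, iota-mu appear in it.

2

Sort edges by weight, then run Kruskal:
alpha-rho (2): add. Components now {gamma} {eta} {alpha,rho} {mu} {kappa} {iota}
eta-kappa (3): add. Components now {gamma} {eta,kappa} {alpha,rho} {mu} {iota}
eta-iota (7): add. Components now {gamma} {eta,iota,kappa} {alpha,rho} {mu}
alpha-gamma (8): add. Components now {alpha,gamma,rho} {eta,iota,kappa} {mu}
iota-rho (9): add. Components now {alpha,eta,gamma,iota,kappa,rho} {mu}
eta-rho (11): skip — eta and rho already connected.
gamma-rho (13): skip — gamma and rho already connected.
iota-mu (14): add. Components now {alpha,eta,gamma,iota,kappa,mu,rho}
MST edge set: {alpha-rho, eta-kappa, eta-iota, alpha-gamma, iota-rho, iota-mu}.
Of the listed edges, {alpha-rho, iota-mu} are in the MST → 2.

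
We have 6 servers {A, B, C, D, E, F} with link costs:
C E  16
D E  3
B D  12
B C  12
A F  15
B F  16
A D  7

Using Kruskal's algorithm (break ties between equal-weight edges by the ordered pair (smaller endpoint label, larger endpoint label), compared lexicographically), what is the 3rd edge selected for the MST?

B-C

Kruskal: consider edges lightest-first.
D E (3): add. Components now {A} {B} {C} {D,E} {F}
A D (7): add. Components now {A,D,E} {B} {C} {F}
B C (12): add. Components now {A,D,E} {B,C} {F}
B D (12): add. Components now {A,B,C,D,E} {F}
A F (15): add. Components now {A,B,C,D,E,F}
The 3rd edge added is B C.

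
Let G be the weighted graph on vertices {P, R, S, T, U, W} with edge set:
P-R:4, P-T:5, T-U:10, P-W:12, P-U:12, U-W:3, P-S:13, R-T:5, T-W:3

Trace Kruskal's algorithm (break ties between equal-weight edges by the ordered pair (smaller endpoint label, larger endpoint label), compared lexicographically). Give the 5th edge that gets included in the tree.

Sort edges by weight, then run Kruskal:
T-W (3): add — endpoints in different components.
U-W (3): add — endpoints in different components.
P-R (4): add — endpoints in different components.
P-T (5): add — endpoints in different components.
R-T (5): skip — R and T already connected.
T-U (10): skip — T and U already connected.
P-U (12): skip — P and U already connected.
P-W (12): skip — W and P already connected.
P-S (13): add — endpoints in different components.
The 5th edge added is P-S.

P-S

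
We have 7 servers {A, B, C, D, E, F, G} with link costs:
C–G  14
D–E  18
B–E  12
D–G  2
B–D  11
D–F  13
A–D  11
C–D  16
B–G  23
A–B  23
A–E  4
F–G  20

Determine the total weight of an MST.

Sort edges by weight, then run Kruskal:
D–G (2): add. Components now {A} {B} {C} {D,G} {E} {F}
A–E (4): add. Components now {A,E} {B} {C} {D,G} {F}
A–D (11): add. Components now {A,D,E,G} {B} {C} {F}
B–D (11): add. Components now {A,B,D,E,G} {C} {F}
B–E (12): skip — B and E already connected.
D–F (13): add. Components now {A,B,D,E,F,G} {C}
C–G (14): add. Components now {A,B,C,D,E,F,G}
MST edges: D–G, A–E, A–D, B–D, D–F, C–G; total weight 2+4+11+11+13+14 = 55.

55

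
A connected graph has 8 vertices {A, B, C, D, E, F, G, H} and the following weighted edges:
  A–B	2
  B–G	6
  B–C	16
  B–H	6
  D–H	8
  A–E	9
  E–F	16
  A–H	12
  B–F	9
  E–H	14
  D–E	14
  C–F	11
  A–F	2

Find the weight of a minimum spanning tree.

44

Kruskal's algorithm — process edges by increasing weight (ties by edge label):
A–B (2): add — endpoints in different components.
A–F (2): add — endpoints in different components.
B–G (6): add — endpoints in different components.
B–H (6): add — endpoints in different components.
D–H (8): add — endpoints in different components.
A–E (9): add — endpoints in different components.
B–F (9): skip — B and F already connected.
C–F (11): add — endpoints in different components.
MST edges: A–B, A–F, B–G, B–H, D–H, A–E, C–F; total weight 2+2+6+6+8+9+11 = 44.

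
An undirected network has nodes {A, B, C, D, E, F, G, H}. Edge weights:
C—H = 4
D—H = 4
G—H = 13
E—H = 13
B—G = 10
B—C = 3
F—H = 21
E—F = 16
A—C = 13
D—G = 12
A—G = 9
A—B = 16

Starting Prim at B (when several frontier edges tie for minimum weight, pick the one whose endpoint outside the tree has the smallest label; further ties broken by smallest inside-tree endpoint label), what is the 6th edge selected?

E-H

Grow the tree from B using Prim:
Step 1: frontier [B—C 3, B—G 10, A—B 16] → take B—C (3); add C.
Step 2: frontier [B—G 10, A—B 16, C—H 4, A—C 13] → take C—H (4); add H.
Step 3: frontier [B—G 10, A—B 16, A—C 13, D—H 4, E—H 13, G—H 13, F—H 21] → take D—H (4); add D.
Step 4: frontier [B—G 10, A—B 16, A—C 13, D—G 12, E—H 13, G—H 13, F—H 21] → take B—G (10); add G.
Step 5: frontier [A—B 16, A—C 13, A—G 9, E—H 13, F—H 21] → take A—G (9); add A.
Step 6: frontier [E—H 13, F—H 21] → take E—H (13); add E.
Step 7: frontier [E—F 16, F—H 21] → take E—F (16); add F.
The 6th edge added is E—H.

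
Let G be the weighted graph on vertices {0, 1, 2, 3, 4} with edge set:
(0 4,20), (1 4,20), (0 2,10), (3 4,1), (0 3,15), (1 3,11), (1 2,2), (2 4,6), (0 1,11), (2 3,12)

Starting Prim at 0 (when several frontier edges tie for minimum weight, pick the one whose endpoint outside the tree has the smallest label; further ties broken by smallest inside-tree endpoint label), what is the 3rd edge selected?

2-4

Prim, starting at 0.
Step 1: cheapest edge leaving the tree is 0 2 (10); add 2.
Step 2: cheapest edge leaving the tree is 1 2 (2); add 1.
Step 3: cheapest edge leaving the tree is 2 4 (6); add 4.
Step 4: cheapest edge leaving the tree is 3 4 (1); add 3.
The 3rd edge added is 2 4.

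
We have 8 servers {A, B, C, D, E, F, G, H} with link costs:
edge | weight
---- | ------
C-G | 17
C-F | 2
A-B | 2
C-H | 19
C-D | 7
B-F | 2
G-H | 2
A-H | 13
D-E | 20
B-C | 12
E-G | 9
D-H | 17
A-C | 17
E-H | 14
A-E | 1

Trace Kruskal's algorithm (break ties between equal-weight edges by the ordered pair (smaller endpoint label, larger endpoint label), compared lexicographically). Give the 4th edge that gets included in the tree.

Sort edges by weight, then run Kruskal:
A-E (1): add — endpoints in different components.
A-B (2): add — endpoints in different components.
B-F (2): add — endpoints in different components.
C-F (2): add — endpoints in different components.
G-H (2): add — endpoints in different components.
C-D (7): add — endpoints in different components.
E-G (9): add — endpoints in different components.
The 4th edge added is C-F.

C-F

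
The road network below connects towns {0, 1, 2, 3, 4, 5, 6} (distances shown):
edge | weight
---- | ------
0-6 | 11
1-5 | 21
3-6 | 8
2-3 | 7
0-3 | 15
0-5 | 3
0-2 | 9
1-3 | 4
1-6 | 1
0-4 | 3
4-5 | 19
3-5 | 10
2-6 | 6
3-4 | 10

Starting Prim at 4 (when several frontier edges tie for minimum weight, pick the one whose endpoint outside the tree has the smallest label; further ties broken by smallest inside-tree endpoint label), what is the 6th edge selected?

1-3

Prim's algorithm from 4:
Step 1: cheapest edge leaving the tree is 0-4 (3); add 0.
Step 2: cheapest edge leaving the tree is 0-5 (3); add 5.
Step 3: cheapest edge leaving the tree is 0-2 (9); add 2.
Step 4: cheapest edge leaving the tree is 2-6 (6); add 6.
Step 5: cheapest edge leaving the tree is 1-6 (1); add 1.
Step 6: cheapest edge leaving the tree is 1-3 (4); add 3.
The 6th edge added is 1-3.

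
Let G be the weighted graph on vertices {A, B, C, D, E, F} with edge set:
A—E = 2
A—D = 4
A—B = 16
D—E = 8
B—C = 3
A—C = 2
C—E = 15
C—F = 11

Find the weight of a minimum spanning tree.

Kruskal: consider edges lightest-first.
A—C (2): add — endpoints in different components.
A—E (2): add — endpoints in different components.
B—C (3): add — endpoints in different components.
A—D (4): add — endpoints in different components.
D—E (8): skip — D and E already connected.
C—F (11): add — endpoints in different components.
MST edges: A—C, A—E, B—C, A—D, C—F; total weight 2+2+3+4+11 = 22.

22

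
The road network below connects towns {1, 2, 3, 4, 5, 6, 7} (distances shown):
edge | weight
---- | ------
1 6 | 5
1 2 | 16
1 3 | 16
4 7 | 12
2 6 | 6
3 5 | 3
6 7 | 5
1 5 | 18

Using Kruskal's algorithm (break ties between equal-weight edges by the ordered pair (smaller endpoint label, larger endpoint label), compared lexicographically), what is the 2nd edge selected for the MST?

1-6

Kruskal: consider edges lightest-first.
3 5 (3): add. Components now {1} {2} {3,5} {4} {6} {7}
1 6 (5): add. Components now {1,6} {2} {3,5} {4} {7}
6 7 (5): add. Components now {1,6,7} {2} {3,5} {4}
2 6 (6): add. Components now {1,2,6,7} {3,5} {4}
4 7 (12): add. Components now {1,2,4,6,7} {3,5}
1 2 (16): skip — 1 and 2 already connected.
1 3 (16): add. Components now {1,2,3,4,5,6,7}
The 2nd edge added is 1 6.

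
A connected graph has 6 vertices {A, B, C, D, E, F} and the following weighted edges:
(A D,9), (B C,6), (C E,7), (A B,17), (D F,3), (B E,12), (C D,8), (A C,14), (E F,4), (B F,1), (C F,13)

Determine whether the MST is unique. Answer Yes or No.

Kruskal: consider edges lightest-first.
B F (1): add. Components now {A} {B,F} {C} {D} {E}
D F (3): add. Components now {A} {B,D,F} {C} {E}
E F (4): add. Components now {A} {B,D,E,F} {C}
B C (6): add. Components now {A} {B,C,D,E,F}
C E (7): skip — C and E already connected.
C D (8): skip — C and D already connected.
A D (9): add. Components now {A,B,C,D,E,F}
Every non-tree edge has weight strictly greater than the heaviest edge on the tree path between its endpoints, so the MST is unique.

Yes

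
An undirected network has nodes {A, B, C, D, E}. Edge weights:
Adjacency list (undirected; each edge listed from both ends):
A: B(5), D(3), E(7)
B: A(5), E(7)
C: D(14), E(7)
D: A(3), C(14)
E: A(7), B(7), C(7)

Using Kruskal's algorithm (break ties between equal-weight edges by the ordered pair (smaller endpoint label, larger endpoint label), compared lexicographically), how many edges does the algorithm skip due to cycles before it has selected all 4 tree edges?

1

Kruskal: consider edges lightest-first.
A D (3): add. Components now {A,D} {B} {C} {E}
A B (5): add. Components now {A,B,D} {C} {E}
A E (7): add. Components now {A,B,D,E} {C}
B E (7): skip — B and E already connected.
C E (7): add. Components now {A,B,C,D,E}
Edges rejected before the tree was complete: 1.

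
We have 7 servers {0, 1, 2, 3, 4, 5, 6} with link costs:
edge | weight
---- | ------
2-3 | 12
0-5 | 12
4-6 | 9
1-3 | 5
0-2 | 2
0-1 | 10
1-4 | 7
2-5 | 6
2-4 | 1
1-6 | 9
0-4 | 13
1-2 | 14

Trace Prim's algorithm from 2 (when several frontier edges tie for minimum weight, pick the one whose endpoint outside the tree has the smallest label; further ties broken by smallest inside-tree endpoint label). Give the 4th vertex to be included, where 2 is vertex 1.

5

Prim's algorithm from 2:
Step 1: frontier [2-4 1, 0-2 2, 2-5 6, 2-3 12, 1-2 14] → take 2-4 (1); add 4.
Step 2: frontier [0-2 2, 2-5 6, 2-3 12, 1-2 14, 1-4 7, 4-6 9, 0-4 13] → take 0-2 (2); add 0.
Step 3: frontier [0-1 10, 0-5 12, 2-5 6, 2-3 12, 1-2 14, 1-4 7, 4-6 9] → take 2-5 (6); add 5.
Step 4: frontier [0-1 10, 2-3 12, 1-2 14, 1-4 7, 4-6 9] → take 1-4 (7); add 1.
Step 5: frontier [1-3 5, 1-6 9, 2-3 12, 4-6 9] → take 1-3 (5); add 3.
Step 6: frontier [1-6 9, 4-6 9] → take 1-6 (9); add 6.
Vertex order: 2, 4, 0, 5, 1, 3, 6. The 4th vertex is 5.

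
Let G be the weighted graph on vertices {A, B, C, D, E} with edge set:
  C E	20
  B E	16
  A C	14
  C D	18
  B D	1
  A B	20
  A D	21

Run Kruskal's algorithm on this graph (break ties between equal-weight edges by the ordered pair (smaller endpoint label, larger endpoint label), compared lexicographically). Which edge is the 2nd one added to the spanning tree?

Kruskal's algorithm — process edges by increasing weight (ties by edge label):
B D (1): add. Components now {A} {B,D} {C} {E}
A C (14): add. Components now {A,C} {B,D} {E}
B E (16): add. Components now {A,C} {B,D,E}
C D (18): add. Components now {A,B,C,D,E}
The 2nd edge added is A C.

A-C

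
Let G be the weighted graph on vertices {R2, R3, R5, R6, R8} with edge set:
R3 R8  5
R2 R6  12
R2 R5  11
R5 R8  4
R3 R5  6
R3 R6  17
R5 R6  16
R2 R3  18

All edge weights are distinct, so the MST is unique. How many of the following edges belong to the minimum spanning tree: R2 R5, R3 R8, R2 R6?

Kruskal's algorithm — process edges by increasing weight (ties by edge label):
R5 R8 (4): add — endpoints in different components.
R3 R8 (5): add — endpoints in different components.
R3 R5 (6): skip — R3 and R5 already connected.
R2 R5 (11): add — endpoints in different components.
R2 R6 (12): add — endpoints in different components.
MST edge set: {R5 R8, R3 R8, R2 R5, R2 R6}.
Of the listed edges, {R2 R5, R3 R8, R2 R6} are in the MST → 3.

3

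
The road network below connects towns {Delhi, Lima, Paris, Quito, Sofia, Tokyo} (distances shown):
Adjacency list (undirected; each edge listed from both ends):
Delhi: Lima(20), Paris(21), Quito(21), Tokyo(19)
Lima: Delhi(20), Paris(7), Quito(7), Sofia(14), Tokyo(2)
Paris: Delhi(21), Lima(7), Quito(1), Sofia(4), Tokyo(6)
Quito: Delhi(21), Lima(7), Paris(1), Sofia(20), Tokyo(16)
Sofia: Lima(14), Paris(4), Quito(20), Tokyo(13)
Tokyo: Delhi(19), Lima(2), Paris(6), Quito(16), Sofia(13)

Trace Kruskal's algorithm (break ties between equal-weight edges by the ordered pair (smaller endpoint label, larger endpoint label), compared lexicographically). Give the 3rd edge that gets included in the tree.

Paris-Sofia

Sort edges by weight, then run Kruskal:
Paris–Quito (1): add. Components now {Paris,Quito} {Lima} {Tokyo} {Sofia} {Delhi}
Lima–Tokyo (2): add. Components now {Paris,Quito} {Lima,Tokyo} {Sofia} {Delhi}
Paris–Sofia (4): add. Components now {Paris,Quito,Sofia} {Lima,Tokyo} {Delhi}
Paris–Tokyo (6): add. Components now {Lima,Paris,Quito,Sofia,Tokyo} {Delhi}
Lima–Paris (7): skip — Lima and Paris already connected.
Lima–Quito (7): skip — Quito and Lima already connected.
Sofia–Tokyo (13): skip — Tokyo and Sofia already connected.
Lima–Sofia (14): skip — Lima and Sofia already connected.
Quito–Tokyo (16): skip — Quito and Tokyo already connected.
Delhi–Tokyo (19): add. Components now {Delhi,Lima,Paris,Quito,Sofia,Tokyo}
The 3rd edge added is Paris–Sofia.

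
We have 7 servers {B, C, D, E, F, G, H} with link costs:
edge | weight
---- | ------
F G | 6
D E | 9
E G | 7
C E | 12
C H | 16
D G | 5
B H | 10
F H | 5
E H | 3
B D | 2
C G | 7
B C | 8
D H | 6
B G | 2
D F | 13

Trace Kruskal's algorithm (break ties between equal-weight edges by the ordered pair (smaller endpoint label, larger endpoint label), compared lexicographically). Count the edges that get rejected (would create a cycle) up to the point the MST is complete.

2

Kruskal: consider edges lightest-first.
B D (2): add — endpoints in different components.
B G (2): add — endpoints in different components.
E H (3): add — endpoints in different components.
D G (5): skip — D and G already connected.
F H (5): add — endpoints in different components.
D H (6): add — endpoints in different components.
F G (6): skip — F and G already connected.
C G (7): add — endpoints in different components.
Edges rejected before the tree was complete: 2.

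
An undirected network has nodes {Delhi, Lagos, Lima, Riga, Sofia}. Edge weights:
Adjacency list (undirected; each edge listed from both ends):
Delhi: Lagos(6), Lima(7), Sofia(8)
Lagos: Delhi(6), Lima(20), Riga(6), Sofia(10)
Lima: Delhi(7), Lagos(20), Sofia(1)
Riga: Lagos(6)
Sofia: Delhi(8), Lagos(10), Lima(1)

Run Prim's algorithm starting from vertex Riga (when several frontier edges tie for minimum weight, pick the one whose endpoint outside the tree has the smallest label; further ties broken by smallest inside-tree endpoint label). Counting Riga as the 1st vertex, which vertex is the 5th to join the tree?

Sofia

Grow the tree from Riga using Prim:
Step 1: cheapest edge leaving the tree is Lagos–Riga (6); add Lagos.
Step 2: cheapest edge leaving the tree is Delhi–Lagos (6); add Delhi.
Step 3: cheapest edge leaving the tree is Delhi–Lima (7); add Lima.
Step 4: cheapest edge leaving the tree is Lima–Sofia (1); add Sofia.
Vertex order: Riga, Lagos, Delhi, Lima, Sofia. The 5th vertex is Sofia.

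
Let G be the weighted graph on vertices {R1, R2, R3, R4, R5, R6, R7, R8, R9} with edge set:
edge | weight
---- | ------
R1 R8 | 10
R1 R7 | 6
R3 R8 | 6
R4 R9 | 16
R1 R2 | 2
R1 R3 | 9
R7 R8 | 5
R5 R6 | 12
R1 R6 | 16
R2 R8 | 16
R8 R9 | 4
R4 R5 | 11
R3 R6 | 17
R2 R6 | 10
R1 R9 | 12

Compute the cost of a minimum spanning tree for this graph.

56

Sort edges by weight, then run Kruskal:
R1 R2 (2): add — endpoints in different components.
R8 R9 (4): add — endpoints in different components.
R7 R8 (5): add — endpoints in different components.
R1 R7 (6): add — endpoints in different components.
R3 R8 (6): add — endpoints in different components.
R1 R3 (9): skip — R3 and R1 already connected.
R1 R8 (10): skip — R8 and R1 already connected.
R2 R6 (10): add — endpoints in different components.
R4 R5 (11): add — endpoints in different components.
R1 R9 (12): skip — R9 and R1 already connected.
R5 R6 (12): add — endpoints in different components.
MST edges: R1 R2, R8 R9, R7 R8, R1 R7, R3 R8, R2 R6, R4 R5, R5 R6; total weight 2+4+5+6+6+10+11+12 = 56.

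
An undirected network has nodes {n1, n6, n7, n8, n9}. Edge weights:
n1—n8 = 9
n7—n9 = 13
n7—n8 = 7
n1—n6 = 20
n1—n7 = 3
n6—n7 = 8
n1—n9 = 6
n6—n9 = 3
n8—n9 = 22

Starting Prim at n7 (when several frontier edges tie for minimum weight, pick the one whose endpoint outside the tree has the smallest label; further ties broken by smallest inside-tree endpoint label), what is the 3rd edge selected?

n6-n9

Prim's algorithm from n7:
Step 1: frontier [n1—n7 3, n7—n8 7, n6—n7 8, n7—n9 13] → take n1—n7 (3); add n1.
Step 2: frontier [n1—n9 6, n1—n8 9, n1—n6 20, n7—n8 7, n6—n7 8, n7—n9 13] → take n1—n9 (6); add n9.
Step 3: frontier [n1—n8 9, n1—n6 20, n7—n8 7, n6—n7 8, n6—n9 3, n8—n9 22] → take n6—n9 (3); add n6.
Step 4: frontier [n1—n8 9, n7—n8 7, n8—n9 22] → take n7—n8 (7); add n8.
The 3rd edge added is n6—n9.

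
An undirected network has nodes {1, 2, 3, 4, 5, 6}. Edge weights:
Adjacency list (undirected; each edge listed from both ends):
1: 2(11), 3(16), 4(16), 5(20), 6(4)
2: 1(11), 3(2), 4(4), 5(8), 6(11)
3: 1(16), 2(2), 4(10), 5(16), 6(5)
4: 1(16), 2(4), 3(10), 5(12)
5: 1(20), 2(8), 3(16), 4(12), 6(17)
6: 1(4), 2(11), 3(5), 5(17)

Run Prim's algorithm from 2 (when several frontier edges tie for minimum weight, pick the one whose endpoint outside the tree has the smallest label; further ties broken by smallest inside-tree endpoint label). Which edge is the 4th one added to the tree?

Prim's algorithm from 2:
Step 1: cheapest edge leaving the tree is 2–3 (2); add 3.
Step 2: cheapest edge leaving the tree is 2–4 (4); add 4.
Step 3: cheapest edge leaving the tree is 3–6 (5); add 6.
Step 4: cheapest edge leaving the tree is 1–6 (4); add 1.
Step 5: cheapest edge leaving the tree is 2–5 (8); add 5.
The 4th edge added is 1–6.

1-6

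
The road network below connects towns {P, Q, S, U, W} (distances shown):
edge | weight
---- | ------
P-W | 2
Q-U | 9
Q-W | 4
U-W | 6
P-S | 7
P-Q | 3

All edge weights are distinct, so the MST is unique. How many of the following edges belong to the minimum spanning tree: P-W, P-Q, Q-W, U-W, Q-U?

Kruskal's algorithm — process edges by increasing weight (ties by edge label):
P-W (2): add — endpoints in different components.
P-Q (3): add — endpoints in different components.
Q-W (4): skip — Q and W already connected.
U-W (6): add — endpoints in different components.
P-S (7): add — endpoints in different components.
MST edge set: {P-W, P-Q, U-W, P-S}.
Of the listed edges, {P-W, P-Q, U-W} are in the MST → 3.

3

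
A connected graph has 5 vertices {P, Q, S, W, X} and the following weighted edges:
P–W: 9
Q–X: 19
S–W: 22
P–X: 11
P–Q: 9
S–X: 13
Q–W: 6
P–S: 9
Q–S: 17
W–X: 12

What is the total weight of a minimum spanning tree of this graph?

Kruskal's algorithm — process edges by increasing weight (ties by edge label):
Q–W (6): add. Components now {Q,W} {P} {S} {X}
P–Q (9): add. Components now {P,Q,W} {S} {X}
P–S (9): add. Components now {P,Q,S,W} {X}
P–W (9): skip — P and W already connected.
P–X (11): add. Components now {P,Q,S,W,X}
MST edges: Q–W, P–Q, P–S, P–X; total weight 6+9+9+11 = 35.

35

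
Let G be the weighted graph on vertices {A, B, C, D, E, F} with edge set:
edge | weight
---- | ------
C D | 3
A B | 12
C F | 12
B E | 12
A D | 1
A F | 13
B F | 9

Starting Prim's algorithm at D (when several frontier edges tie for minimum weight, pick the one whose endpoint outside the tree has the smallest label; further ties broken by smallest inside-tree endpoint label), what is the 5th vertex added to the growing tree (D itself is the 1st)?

Grow the tree from D using Prim:
Step 1: cheapest edge leaving the tree is A D (1); add A.
Step 2: cheapest edge leaving the tree is C D (3); add C.
Step 3: cheapest edge leaving the tree is A B (12); add B.
Step 4: cheapest edge leaving the tree is B F (9); add F.
Step 5: cheapest edge leaving the tree is B E (12); add E.
Vertex order: D, A, C, B, F, E. The 5th vertex is F.

F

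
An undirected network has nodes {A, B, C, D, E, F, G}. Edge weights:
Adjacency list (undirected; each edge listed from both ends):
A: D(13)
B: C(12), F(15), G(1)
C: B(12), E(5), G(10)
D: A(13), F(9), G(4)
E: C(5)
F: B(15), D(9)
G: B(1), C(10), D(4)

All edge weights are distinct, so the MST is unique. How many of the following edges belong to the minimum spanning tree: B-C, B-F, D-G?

Kruskal: consider edges lightest-first.
B-G (1): add. Components now {A} {B,G} {C} {D} {E} {F}
D-G (4): add. Components now {A} {B,D,G} {C} {E} {F}
C-E (5): add. Components now {A} {B,D,G} {C,E} {F}
D-F (9): add. Components now {A} {B,D,F,G} {C,E}
C-G (10): add. Components now {A} {B,C,D,E,F,G}
B-C (12): skip — B and C already connected.
A-D (13): add. Components now {A,B,C,D,E,F,G}
MST edge set: {B-G, D-G, C-E, D-F, C-G, A-D}.
Of the listed edges, {D-G} are in the MST → 1.

1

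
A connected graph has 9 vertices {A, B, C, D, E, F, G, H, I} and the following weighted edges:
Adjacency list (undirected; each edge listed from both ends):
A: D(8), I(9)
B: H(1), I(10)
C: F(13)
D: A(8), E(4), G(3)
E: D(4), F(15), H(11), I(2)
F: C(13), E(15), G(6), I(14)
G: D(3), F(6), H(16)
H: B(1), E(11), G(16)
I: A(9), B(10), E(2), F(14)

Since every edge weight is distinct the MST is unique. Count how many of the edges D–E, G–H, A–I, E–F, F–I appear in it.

Kruskal's algorithm — process edges by increasing weight (ties by edge label):
B–H (1): add — endpoints in different components.
E–I (2): add — endpoints in different components.
D–G (3): add — endpoints in different components.
D–E (4): add — endpoints in different components.
F–G (6): add — endpoints in different components.
A–D (8): add — endpoints in different components.
A–I (9): skip — A and I already connected.
B–I (10): add — endpoints in different components.
E–H (11): skip — E and H already connected.
C–F (13): add — endpoints in different components.
MST edge set: {B–H, E–I, D–G, D–E, F–G, A–D, B–I, C–F}.
Of the listed edges, {D–E} are in the MST → 1.

1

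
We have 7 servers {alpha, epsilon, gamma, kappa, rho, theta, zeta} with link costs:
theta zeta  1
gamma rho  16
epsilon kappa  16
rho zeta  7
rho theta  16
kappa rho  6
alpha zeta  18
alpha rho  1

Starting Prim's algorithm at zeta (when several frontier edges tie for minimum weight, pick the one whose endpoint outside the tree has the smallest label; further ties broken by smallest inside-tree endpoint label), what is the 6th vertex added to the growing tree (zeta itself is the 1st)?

Prim, starting at zeta.
Step 1: frontier [theta zeta 1, rho zeta 7, alpha zeta 18] → take theta zeta (1); add theta.
Step 2: frontier [rho theta 16, rho zeta 7, alpha zeta 18] → take rho zeta (7); add rho.
Step 3: frontier [alpha rho 1, kappa rho 6, gamma rho 16, alpha zeta 18] → take alpha rho (1); add alpha.
Step 4: frontier [kappa rho 6, gamma rho 16] → take kappa rho (6); add kappa.
Step 5: frontier [epsilon kappa 16, gamma rho 16] → take epsilon kappa (16); add epsilon.
Step 6: frontier [gamma rho 16] → take gamma rho (16); add gamma.
Vertex order: zeta, theta, rho, alpha, kappa, epsilon, gamma. The 6th vertex is epsilon.

epsilon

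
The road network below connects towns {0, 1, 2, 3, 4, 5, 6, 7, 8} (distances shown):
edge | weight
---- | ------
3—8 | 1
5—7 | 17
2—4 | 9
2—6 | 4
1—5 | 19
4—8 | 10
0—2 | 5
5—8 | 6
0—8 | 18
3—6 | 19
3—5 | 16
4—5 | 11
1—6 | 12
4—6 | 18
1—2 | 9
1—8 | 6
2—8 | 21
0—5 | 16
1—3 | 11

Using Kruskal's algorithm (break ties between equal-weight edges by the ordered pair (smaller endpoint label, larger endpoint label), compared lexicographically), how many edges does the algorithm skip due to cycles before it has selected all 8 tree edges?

6

Kruskal: consider edges lightest-first.
3—8 (1): add — endpoints in different components.
2—6 (4): add — endpoints in different components.
0—2 (5): add — endpoints in different components.
1—8 (6): add — endpoints in different components.
5—8 (6): add — endpoints in different components.
1—2 (9): add — endpoints in different components.
2—4 (9): add — endpoints in different components.
4—8 (10): skip — 4 and 8 already connected.
1—3 (11): skip — 1 and 3 already connected.
4—5 (11): skip — 4 and 5 already connected.
1—6 (12): skip — 1 and 6 already connected.
0—5 (16): skip — 0 and 5 already connected.
3—5 (16): skip — 3 and 5 already connected.
5—7 (17): add — endpoints in different components.
Edges rejected before the tree was complete: 6.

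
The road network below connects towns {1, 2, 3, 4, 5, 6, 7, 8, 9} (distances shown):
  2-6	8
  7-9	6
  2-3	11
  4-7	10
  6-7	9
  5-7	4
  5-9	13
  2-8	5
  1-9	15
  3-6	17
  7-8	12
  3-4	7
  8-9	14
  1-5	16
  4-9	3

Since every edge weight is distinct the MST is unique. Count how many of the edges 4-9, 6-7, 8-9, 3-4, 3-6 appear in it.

Kruskal's algorithm — process edges by increasing weight (ties by edge label):
4-9 (3): add — endpoints in different components.
5-7 (4): add — endpoints in different components.
2-8 (5): add — endpoints in different components.
7-9 (6): add — endpoints in different components.
3-4 (7): add — endpoints in different components.
2-6 (8): add — endpoints in different components.
6-7 (9): add — endpoints in different components.
4-7 (10): skip — 4 and 7 already connected.
2-3 (11): skip — 2 and 3 already connected.
7-8 (12): skip — 7 and 8 already connected.
5-9 (13): skip — 5 and 9 already connected.
8-9 (14): skip — 8 and 9 already connected.
1-9 (15): add — endpoints in different components.
MST edge set: {4-9, 5-7, 2-8, 7-9, 3-4, 2-6, 6-7, 1-9}.
Of the listed edges, {4-9, 6-7, 3-4} are in the MST → 3.

3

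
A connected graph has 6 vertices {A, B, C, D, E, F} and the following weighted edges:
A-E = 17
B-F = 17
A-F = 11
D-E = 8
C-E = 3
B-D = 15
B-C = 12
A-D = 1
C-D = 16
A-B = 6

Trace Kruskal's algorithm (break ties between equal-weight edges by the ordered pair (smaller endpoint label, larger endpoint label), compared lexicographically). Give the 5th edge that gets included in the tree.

Sort edges by weight, then run Kruskal:
A-D (1): add. Components now {A,D} {B} {C} {E} {F}
C-E (3): add. Components now {A,D} {B} {C,E} {F}
A-B (6): add. Components now {A,B,D} {C,E} {F}
D-E (8): add. Components now {A,B,C,D,E} {F}
A-F (11): add. Components now {A,B,C,D,E,F}
The 5th edge added is A-F.

A-F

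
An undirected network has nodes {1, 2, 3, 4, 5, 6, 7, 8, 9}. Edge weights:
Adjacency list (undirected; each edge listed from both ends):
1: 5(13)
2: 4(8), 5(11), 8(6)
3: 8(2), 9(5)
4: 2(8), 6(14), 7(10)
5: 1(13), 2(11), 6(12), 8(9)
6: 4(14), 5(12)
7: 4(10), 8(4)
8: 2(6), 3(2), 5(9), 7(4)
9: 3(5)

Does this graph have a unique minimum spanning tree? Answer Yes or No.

Kruskal's algorithm — process edges by increasing weight (ties by edge label):
3—8 (2): add — endpoints in different components.
7—8 (4): add — endpoints in different components.
3—9 (5): add — endpoints in different components.
2—8 (6): add — endpoints in different components.
2—4 (8): add — endpoints in different components.
5—8 (9): add — endpoints in different components.
4—7 (10): skip — 4 and 7 already connected.
2—5 (11): skip — 2 and 5 already connected.
5—6 (12): add — endpoints in different components.
1—5 (13): add — endpoints in different components.
Every non-tree edge has weight strictly greater than the heaviest edge on the tree path between its endpoints, so the MST is unique.

Yes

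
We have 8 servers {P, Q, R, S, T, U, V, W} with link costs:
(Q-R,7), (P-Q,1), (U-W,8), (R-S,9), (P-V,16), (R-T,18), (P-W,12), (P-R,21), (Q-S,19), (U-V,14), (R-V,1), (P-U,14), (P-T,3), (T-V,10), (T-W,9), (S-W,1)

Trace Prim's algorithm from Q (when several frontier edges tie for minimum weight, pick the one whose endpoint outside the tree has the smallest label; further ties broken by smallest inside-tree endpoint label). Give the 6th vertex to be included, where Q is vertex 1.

Prim, starting at Q.
Step 1: cheapest edge leaving the tree is P-Q (1); add P.
Step 2: cheapest edge leaving the tree is P-T (3); add T.
Step 3: cheapest edge leaving the tree is Q-R (7); add R.
Step 4: cheapest edge leaving the tree is R-V (1); add V.
Step 5: cheapest edge leaving the tree is R-S (9); add S.
Step 6: cheapest edge leaving the tree is S-W (1); add W.
Step 7: cheapest edge leaving the tree is U-W (8); add U.
Vertex order: Q, P, T, R, V, S, W, U. The 6th vertex is S.

S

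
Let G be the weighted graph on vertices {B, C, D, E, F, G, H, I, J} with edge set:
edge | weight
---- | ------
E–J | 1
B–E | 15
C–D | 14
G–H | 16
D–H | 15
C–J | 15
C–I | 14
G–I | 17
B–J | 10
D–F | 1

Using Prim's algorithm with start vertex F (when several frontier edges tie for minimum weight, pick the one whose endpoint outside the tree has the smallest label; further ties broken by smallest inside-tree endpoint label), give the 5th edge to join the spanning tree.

Prim's algorithm from F:
Step 1: frontier [D–F 1] → take D–F (1); add D.
Step 2: frontier [C–D 14, D–H 15] → take C–D (14); add C.
Step 3: frontier [C–I 14, C–J 15, D–H 15] → take C–I (14); add I.
Step 4: frontier [C–J 15, D–H 15, G–I 17] → take D–H (15); add H.
Step 5: frontier [C–J 15, G–H 16, G–I 17] → take C–J (15); add J.
Step 6: frontier [G–H 16, G–I 17, E–J 1, B–J 10] → take E–J (1); add E.
Step 7: frontier [B–E 15, G–H 16, G–I 17, B–J 10] → take B–J (10); add B.
Step 8: frontier [G–H 16, G–I 17] → take G–H (16); add G.
The 5th edge added is C–J.

C-J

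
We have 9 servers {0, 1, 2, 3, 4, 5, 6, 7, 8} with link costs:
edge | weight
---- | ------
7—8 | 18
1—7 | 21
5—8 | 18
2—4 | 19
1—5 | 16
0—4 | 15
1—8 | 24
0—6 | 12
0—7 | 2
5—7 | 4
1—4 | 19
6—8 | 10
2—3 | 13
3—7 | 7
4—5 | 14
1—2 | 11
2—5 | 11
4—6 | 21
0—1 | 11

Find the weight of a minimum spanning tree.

71

Sort edges by weight, then run Kruskal:
0—7 (2): add — endpoints in different components.
5—7 (4): add — endpoints in different components.
3—7 (7): add — endpoints in different components.
6—8 (10): add — endpoints in different components.
0—1 (11): add — endpoints in different components.
1—2 (11): add — endpoints in different components.
2—5 (11): skip — 2 and 5 already connected.
0—6 (12): add — endpoints in different components.
2—3 (13): skip — 2 and 3 already connected.
4—5 (14): add — endpoints in different components.
MST edges: 0—7, 5—7, 3—7, 6—8, 0—1, 1—2, 0—6, 4—5; total weight 2+4+7+10+11+11+12+14 = 71.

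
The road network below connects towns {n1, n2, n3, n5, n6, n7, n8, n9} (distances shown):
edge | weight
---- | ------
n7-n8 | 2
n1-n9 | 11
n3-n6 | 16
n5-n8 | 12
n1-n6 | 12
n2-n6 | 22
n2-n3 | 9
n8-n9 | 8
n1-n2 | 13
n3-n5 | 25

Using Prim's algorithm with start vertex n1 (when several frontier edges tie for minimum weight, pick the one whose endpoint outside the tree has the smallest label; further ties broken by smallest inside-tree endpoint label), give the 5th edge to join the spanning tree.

Grow the tree from n1 using Prim:
Step 1: cheapest edge leaving the tree is n1-n9 (11); add n9.
Step 2: cheapest edge leaving the tree is n8-n9 (8); add n8.
Step 3: cheapest edge leaving the tree is n7-n8 (2); add n7.
Step 4: cheapest edge leaving the tree is n5-n8 (12); add n5.
Step 5: cheapest edge leaving the tree is n1-n6 (12); add n6.
Step 6: cheapest edge leaving the tree is n1-n2 (13); add n2.
Step 7: cheapest edge leaving the tree is n2-n3 (9); add n3.
The 5th edge added is n1-n6.

n1-n6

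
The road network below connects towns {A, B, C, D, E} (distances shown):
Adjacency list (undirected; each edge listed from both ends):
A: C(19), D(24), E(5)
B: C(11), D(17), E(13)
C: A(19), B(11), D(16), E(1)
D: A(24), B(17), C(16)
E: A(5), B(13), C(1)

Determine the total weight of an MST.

Kruskal: consider edges lightest-first.
C-E (1): add. Components now {A} {B} {C,E} {D}
A-E (5): add. Components now {A,C,E} {B} {D}
B-C (11): add. Components now {A,B,C,E} {D}
B-E (13): skip — B and E already connected.
C-D (16): add. Components now {A,B,C,D,E}
MST edges: C-E, A-E, B-C, C-D; total weight 1+5+11+16 = 33.

33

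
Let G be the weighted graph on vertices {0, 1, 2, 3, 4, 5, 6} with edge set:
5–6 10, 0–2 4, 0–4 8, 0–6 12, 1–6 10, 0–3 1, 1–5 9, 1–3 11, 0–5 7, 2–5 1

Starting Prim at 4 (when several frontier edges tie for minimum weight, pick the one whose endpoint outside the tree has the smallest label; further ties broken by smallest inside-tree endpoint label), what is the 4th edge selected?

Grow the tree from 4 using Prim:
Step 1: frontier [0–4 8] → take 0–4 (8); add 0.
Step 2: frontier [0–3 1, 0–2 4, 0–5 7, 0–6 12] → take 0–3 (1); add 3.
Step 3: frontier [0–2 4, 0–5 7, 0–6 12, 1–3 11] → take 0–2 (4); add 2.
Step 4: frontier [0–5 7, 0–6 12, 2–5 1, 1–3 11] → take 2–5 (1); add 5.
Step 5: frontier [0–6 12, 1–3 11, 1–5 9, 5–6 10] → take 1–5 (9); add 1.
Step 6: frontier [0–6 12, 1–6 10, 5–6 10] → take 1–6 (10); add 6.
The 4th edge added is 2–5.

2-5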